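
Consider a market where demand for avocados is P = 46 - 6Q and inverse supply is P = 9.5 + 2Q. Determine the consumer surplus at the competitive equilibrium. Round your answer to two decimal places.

62.45

Equilibrium: 46 - 6Q = 9.5 + 2Q, so Q* = 4.5625 and P* = 18.625.
Consumer surplus is the triangle under demand above P*: (1/2)(4.5625)(46 - 18.625) = (1/2)(4.5625)(27.375) = 62.4492.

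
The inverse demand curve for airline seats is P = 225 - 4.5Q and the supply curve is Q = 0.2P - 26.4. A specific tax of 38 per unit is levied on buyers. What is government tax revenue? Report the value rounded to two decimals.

Rewriting supply in inverse form: P = 132 + 5Q.
Without the tax, 225 - 4.5Q = 132 + 5Q so Q* = 9.7895 and P* = 180.9474.
With the tax, buyers' net willingness to pay falls by 38: (225 - 38) - 4.5Q = 132 + 5Q, so Q_t = 5.7895. Buyers pay P_b = 198.9474; sellers receive P_s = P_b - 38 = 160.9474.
Tax revenue = t x Q_t = 38 x 5.7895 = 220.

220.00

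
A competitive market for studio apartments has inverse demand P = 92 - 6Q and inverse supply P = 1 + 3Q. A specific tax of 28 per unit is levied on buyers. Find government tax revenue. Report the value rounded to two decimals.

Pre-tax equilibrium: 92 - 6Q = 1 + 3Q gives Q* = 10.1111, P* = 31.3333.
A tax on buyers shifts demand down by 28: (92 - 28) - 6Q = 1 + 3Q, so Q_t = 7. Buyers pay P_b = 50; sellers receive P_s = P_b - 28 = 22.
Tax revenue = t x Q_t = 28 x 7 = 196.

196.00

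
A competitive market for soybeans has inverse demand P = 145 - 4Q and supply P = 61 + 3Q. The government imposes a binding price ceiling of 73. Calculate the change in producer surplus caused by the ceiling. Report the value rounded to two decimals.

-192.00

Free-market equilibrium: 145 - 4Q = 61 + 3Q gives Q* = 12, P* = 97.
At P = 73, sellers supply (73 - 61)/3 = 4 while buyers want more, so the quantity traded is 4 at price 73.
PS goes from (1/2)(12)(36) = 216 to 24 (computed as (73 - 61)(4) - (1/2)(3)(4)^2), a change of -192.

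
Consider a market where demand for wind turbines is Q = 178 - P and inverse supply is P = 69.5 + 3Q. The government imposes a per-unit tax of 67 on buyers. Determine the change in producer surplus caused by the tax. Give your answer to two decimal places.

Rewriting demand in inverse form: P = 178 - Q.
Pre-tax equilibrium: 178 - Q = 69.5 + 3Q gives Q* = 27.125, P* = 150.875.
With the tax, buyers' net willingness to pay falls by 67: (178 - 67) - Q = 69.5 + 3Q, so Q_t = 10.375. Buyers pay P_b = 167.625; sellers receive P_s = P_b - 67 = 100.625.
PS falls from (1/2)(27.125)(81.375) = 1103.6484 to (1/2)(10.375)(31.125) = 161.4609, a change of -942.1875.

-942.19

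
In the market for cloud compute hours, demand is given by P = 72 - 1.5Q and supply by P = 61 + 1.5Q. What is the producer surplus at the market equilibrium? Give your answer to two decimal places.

10.08

Equilibrium: 72 - 1.5Q = 61 + 1.5Q, so Q* = 3.6667 and P* = 66.5.
The supply curve's price intercept is 61, so PS = (1/2)(Q*)(P* - 61) = (1/2)(3.6667)(5.5) = 10.0833.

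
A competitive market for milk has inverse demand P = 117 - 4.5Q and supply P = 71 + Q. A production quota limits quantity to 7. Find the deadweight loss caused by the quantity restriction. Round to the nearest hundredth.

5.11

Unrestricted equilibrium: Q* = (117 - 71)/(4.5 + 1) = 8.3636.
At Q = 7 the demand price is 117 - 4.5(7) = 85.5 and the supply price is 71 + (7) = 78.
Deadweight loss is the triangle between the curves from 7 to 8.3636: (1/2)(85.5 - 78)(8.3636 - 7) = 5.1136.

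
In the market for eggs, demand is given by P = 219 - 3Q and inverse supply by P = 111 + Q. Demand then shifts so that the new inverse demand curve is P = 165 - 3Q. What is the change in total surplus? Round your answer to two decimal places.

Initial equilibrium: Q_0 = 27, P_0 = 138; CS_0 = (1/2)(27)(81) = 1093.5, PS_0 = (1/2)(27)(27) = 364.5.
New equilibrium: 165 - 3Q = 111 + Q gives Q_1 = 13.5, P_1 = 124.5; CS_1 = 273.375, PS_1 = 91.125.
Change in total surplus = (273.375 + 91.125) - (1093.5 + 364.5) = -1093.5.

-1093.50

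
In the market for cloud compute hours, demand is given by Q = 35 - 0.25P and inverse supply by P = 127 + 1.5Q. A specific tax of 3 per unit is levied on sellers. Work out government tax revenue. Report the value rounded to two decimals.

5.45

Rewriting demand in inverse form: P = 140 - 4Q.
Pre-tax equilibrium: 140 - 4Q = 127 + 1.5Q gives Q* = 2.3636, P* = 130.5455.
A tax on sellers shifts supply up by 3: 140 - 4Q = 127 + 1.5Q + 3, so Q_t = 1.8182. Buyers pay P_b = 132.7273; sellers receive P_s = P_b - 3 = 129.7273.
Revenue is the tax times quantity traded: 3 x 1.8182 = 5.4545.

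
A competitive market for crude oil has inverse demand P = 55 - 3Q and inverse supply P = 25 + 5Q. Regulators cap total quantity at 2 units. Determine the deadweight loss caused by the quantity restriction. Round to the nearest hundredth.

12.25

Without the quota, 55 - 3Q = 25 + 5Q gives Q* = 3.75.
At Q = 2 the demand price is 55 - 3(2) = 49 and the supply price is 25 + 5(2) = 35.
DWL = (1/2)(gap between curves at 2) x (Q* - 2) = (1/2)(14)(1.75) = 12.25.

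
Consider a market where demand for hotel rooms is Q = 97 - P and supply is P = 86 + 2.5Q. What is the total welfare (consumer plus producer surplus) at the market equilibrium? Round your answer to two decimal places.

17.29

Rewriting demand in inverse form: P = 97 - Q.
Equilibrium: 97 - Q = 86 + 2.5Q, so Q* = 3.1429 and P* = 93.8571.
Total surplus is the full triangle between the curves from 0 to Q*: (1/2)(3.1429)(97 - 86) = 17.2857.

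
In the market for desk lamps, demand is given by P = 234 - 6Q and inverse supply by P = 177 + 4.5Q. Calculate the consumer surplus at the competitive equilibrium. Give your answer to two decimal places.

Equilibrium: 234 - 6Q = 177 + 4.5Q, so Q* = 5.4286 and P* = 201.4286.
The demand choke price is 234, so CS = (1/2)(Q*)(234 - P*) = (1/2)(5.4286)(32.5714) = 88.4082.

88.41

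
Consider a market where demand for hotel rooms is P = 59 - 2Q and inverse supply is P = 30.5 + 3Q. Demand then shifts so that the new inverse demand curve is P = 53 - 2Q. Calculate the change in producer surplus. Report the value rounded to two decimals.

Initial equilibrium: Q_0 = 5.7, P_0 = 47.6; CS_0 = (1/2)(5.7)(11.4) = 32.49, PS_0 = (1/2)(5.7)(17.1) = 48.735.
New equilibrium: 53 - 2Q = 30.5 + 3Q gives Q_1 = 4.5, P_1 = 44; CS_1 = 20.25, PS_1 = 30.375.
Change in producer surplus = 30.375 - 48.735 = -18.36.

-18.36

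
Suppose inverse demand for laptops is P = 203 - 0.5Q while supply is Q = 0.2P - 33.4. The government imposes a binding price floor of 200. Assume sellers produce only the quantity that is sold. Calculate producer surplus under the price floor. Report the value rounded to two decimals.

108.00

Rewriting supply in inverse form: P = 167 + 5Q.
Free-market equilibrium: 203 - 0.5Q = 167 + 5Q gives Q* = 6.5455, P* = 199.7273.
At P = 200, buyers demand (203 - 200)/0.5 = 6 while sellers would supply more, so the quantity traded is 6 at price 200.
The supply price at Q = 6 is 197. PS is the trapezoid between 200 and supply over [0, 6]: (1/2)[(200 - 167) + (200 - 197)](6) = 108.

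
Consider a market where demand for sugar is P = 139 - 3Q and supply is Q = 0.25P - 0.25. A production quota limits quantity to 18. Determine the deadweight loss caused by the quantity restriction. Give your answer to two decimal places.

10.29

Rewriting supply in inverse form: P = 1 + 4Q.
Unrestricted equilibrium: Q* = (139 - 1)/(3 + 4) = 19.7143.
At Q = 18 the demand price is 139 - 3(18) = 85 and the supply price is 1 + 4(18) = 73.
Deadweight loss is the triangle between the curves from 18 to 19.7143: (1/2)(85 - 73)(19.7143 - 18) = 10.2857.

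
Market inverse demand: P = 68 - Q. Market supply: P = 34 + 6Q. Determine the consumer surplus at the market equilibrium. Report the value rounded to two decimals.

Equilibrium: 68 - Q = 34 + 6Q, so Q* = 4.8571 and P* = 63.1429.
Consumer surplus is the triangle under demand above P*: (1/2)(4.8571)(68 - 63.1429) = (1/2)(4.8571)(4.8571) = 11.7959.

11.80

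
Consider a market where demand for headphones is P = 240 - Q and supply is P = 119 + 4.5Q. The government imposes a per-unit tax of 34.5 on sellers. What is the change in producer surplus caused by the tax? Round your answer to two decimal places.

Without the tax, 240 - Q = 119 + 4.5Q so Q* = 22 and P* = 218.
A tax on sellers shifts supply up by 34.5: 240 - Q = 119 + 4.5Q + 34.5, so Q_t = 15.7273. Buyers pay P_b = 224.2727; sellers receive P_s = P_b - 34.5 = 189.7727.
PS falls from (1/2)(22)(99) = 1089 to (1/2)(15.7273)(70.7727) = 556.531, a change of -532.469.

-532.47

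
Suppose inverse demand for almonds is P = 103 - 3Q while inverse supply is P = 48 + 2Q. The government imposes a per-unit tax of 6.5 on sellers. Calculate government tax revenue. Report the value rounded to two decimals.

63.05

Pre-tax equilibrium: 103 - 3Q = 48 + 2Q gives Q* = 11, P* = 70.
A tax on sellers shifts supply up by 6.5: 103 - 3Q = 48 + 2Q + 6.5, so Q_t = 9.7. Buyers pay P_b = 73.9; sellers receive P_s = P_b - 6.5 = 67.4.
Revenue is the tax times quantity traded: 6.5 x 9.7 = 63.05.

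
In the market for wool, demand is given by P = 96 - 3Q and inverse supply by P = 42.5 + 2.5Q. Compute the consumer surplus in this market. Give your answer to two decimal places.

141.93

Equilibrium: 96 - 3Q = 42.5 + 2.5Q, so Q* = 9.7273 and P* = 66.8182.
CS is the area between the demand curve and P* from 0 to Q*: (1/2)(9.7273)(29.1818) = 141.9298.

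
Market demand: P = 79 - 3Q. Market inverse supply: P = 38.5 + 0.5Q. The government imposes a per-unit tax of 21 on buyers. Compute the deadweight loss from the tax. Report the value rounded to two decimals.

63.00

Without the tax, 79 - 3Q = 38.5 + 0.5Q so Q* = 11.5714 and P* = 44.2857.
A tax on buyers shifts demand down by 21: (79 - 21) - 3Q = 38.5 + 0.5Q, so Q_t = 5.5714. Buyers pay P_b = 62.2857; sellers receive P_s = P_b - 21 = 41.2857.
The welfare triangle lost has base Q* - Q_t = 6 and height t = 21, so DWL = (1/2)(6)(21) = 63.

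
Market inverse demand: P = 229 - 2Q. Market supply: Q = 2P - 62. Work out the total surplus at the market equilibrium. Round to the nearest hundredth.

Rewriting supply in inverse form: P = 31 + 0.5Q.
Setting demand equal to supply, 198 = 2.5Q, so Q* = 79.2 and P* = 70.6.
CS = (1/2)(79.2)(158.4) = 6272.64 and PS = (1/2)(79.2)(39.6) = 1568.16, so total surplus = 7840.8.

7840.80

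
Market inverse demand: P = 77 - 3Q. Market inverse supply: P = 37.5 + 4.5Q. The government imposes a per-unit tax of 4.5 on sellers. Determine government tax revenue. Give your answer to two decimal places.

Pre-tax equilibrium: 77 - 3Q = 37.5 + 4.5Q gives Q* = 5.2667, P* = 61.2.
With the tax, sellers need 4.5 more per unit: 77 - 3Q = 37.5 + 4.5Q + 4.5, so Q_t = 4.6667. Buyers pay P_b = 63; sellers receive P_s = P_b - 4.5 = 58.5.
Revenue is the tax times quantity traded: 4.5 x 4.6667 = 21.

21.00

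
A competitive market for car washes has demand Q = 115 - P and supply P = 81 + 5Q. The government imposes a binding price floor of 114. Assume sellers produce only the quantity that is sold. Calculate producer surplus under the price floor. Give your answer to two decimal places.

Rewriting demand in inverse form: P = 115 - Q.
Free-market equilibrium: 115 - Q = 81 + 5Q gives Q* = 5.6667, P* = 109.3333.
At the floor price 114, quantity demanded is (115 - 114)/1 = 1; demand is the short side, so Q = 1 trades at P = 114.
The supply price at Q = 1 is 86. PS is the trapezoid between 114 and supply over [0, 1]: (1/2)[(114 - 81) + (114 - 86)](1) = 30.5.

30.50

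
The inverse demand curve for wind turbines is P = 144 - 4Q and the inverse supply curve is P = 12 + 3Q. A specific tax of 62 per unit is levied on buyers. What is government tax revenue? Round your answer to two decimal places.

620.00

Pre-tax equilibrium: 144 - 4Q = 12 + 3Q gives Q* = 18.8571, P* = 68.5714.
A tax on buyers shifts demand down by 62: (144 - 62) - 4Q = 12 + 3Q, so Q_t = 10. Buyers pay P_b = 104; sellers receive P_s = P_b - 62 = 42.
Tax revenue = t x Q_t = 62 x 10 = 620.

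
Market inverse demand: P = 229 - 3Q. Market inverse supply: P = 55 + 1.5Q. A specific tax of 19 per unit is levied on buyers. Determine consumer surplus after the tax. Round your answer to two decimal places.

1779.63

Pre-tax equilibrium: 229 - 3Q = 55 + 1.5Q gives Q* = 38.6667, P* = 113.
With the tax, buyers' net willingness to pay falls by 19: (229 - 19) - 3Q = 55 + 1.5Q, so Q_t = 34.4444. Buyers pay P_b = 125.6667; sellers receive P_s = P_b - 19 = 106.6667.
Consumer surplus is the triangle under demand above P_b: (1/2)(34.4444)(229 - 125.6667) = 1779.6296.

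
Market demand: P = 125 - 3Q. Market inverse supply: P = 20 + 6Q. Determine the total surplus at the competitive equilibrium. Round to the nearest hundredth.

Setting demand equal to supply, 105 = 9Q, so Q* = 11.6667 and P* = 90.
Total surplus is the full triangle between the curves from 0 to Q*: (1/2)(11.6667)(125 - 20) = 612.5.

612.50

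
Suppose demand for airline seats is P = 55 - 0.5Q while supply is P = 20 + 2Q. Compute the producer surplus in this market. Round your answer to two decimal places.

Set 55 - 0.5Q = 20 + 2Q, which gives 35 = 2.5Q, so Q* = 14 and P* = 55 - 0.5(14) = 48.
PS is the area between P* and the supply curve from 0 to Q*: (1/2)(14)(28) = 196.

196.00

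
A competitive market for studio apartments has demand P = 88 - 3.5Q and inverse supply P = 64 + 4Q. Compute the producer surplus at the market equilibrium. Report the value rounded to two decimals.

20.48

Equilibrium: 88 - 3.5Q = 64 + 4Q, so Q* = 3.2 and P* = 76.8.
Producer surplus is the triangle above supply below P*: (1/2)(3.2)(76.8 - 64) = (1/2)(3.2)(12.8) = 20.48.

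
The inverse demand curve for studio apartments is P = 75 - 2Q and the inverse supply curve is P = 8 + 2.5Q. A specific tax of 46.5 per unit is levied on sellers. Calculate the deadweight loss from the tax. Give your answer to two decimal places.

240.25

Pre-tax equilibrium: 75 - 2Q = 8 + 2.5Q gives Q* = 14.8889, P* = 45.2222.
With the tax, sellers need 46.5 more per unit: 75 - 2Q = 8 + 2.5Q + 46.5, so Q_t = 4.5556. Buyers pay P_b = 65.8889; sellers receive P_s = P_b - 46.5 = 19.3889.
The welfare triangle lost has base Q* - Q_t = 10.3333 and height t = 46.5, so DWL = (1/2)(10.3333)(46.5) = 240.25.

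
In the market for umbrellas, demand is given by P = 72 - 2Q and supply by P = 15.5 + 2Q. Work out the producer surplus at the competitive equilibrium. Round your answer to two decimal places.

Setting demand equal to supply, 56.5 = 4Q, so Q* = 14.125 and P* = 43.75.
PS is the area between P* and the supply curve from 0 to Q*: (1/2)(14.125)(28.25) = 199.5156.

199.52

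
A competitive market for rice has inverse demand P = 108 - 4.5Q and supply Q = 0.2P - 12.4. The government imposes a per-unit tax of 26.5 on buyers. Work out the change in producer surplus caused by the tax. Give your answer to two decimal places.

-48.08

Rewriting supply in inverse form: P = 62 + 5Q.
Pre-tax equilibrium: 108 - 4.5Q = 62 + 5Q gives Q* = 4.8421, P* = 86.2105.
With the tax, buyers' net willingness to pay falls by 26.5: (108 - 26.5) - 4.5Q = 62 + 5Q, so Q_t = 2.0526. Buyers pay P_b = 98.7632; sellers receive P_s = P_b - 26.5 = 72.2632.
Producers lose the trapezoid between P_s and P* out to Q_t plus the triangle from Q_t to Q*: change in PS = 10.5332 - 58.615 = -48.0817.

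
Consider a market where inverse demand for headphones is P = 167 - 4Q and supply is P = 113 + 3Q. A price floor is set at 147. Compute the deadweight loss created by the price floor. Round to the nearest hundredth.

25.79

Free-market equilibrium: 167 - 4Q = 113 + 3Q gives Q* = 7.7143, P* = 136.1429.
At P = 147, buyers demand (167 - 147)/4 = 5 while sellers would supply more, so the quantity traded is 5 at price 147.
At Q = 5 the demand price is 147 and the supply price is 128. Deadweight loss is the triangle between the curves from 5 to 7.7143: (1/2)(147 - 128)(7.7143 - 5) = 25.7857.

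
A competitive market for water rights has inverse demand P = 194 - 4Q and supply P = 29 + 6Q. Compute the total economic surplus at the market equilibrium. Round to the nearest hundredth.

1361.25

Setting demand equal to supply, 165 = 10Q, so Q* = 16.5 and P* = 128.
Total surplus is the full triangle between the curves from 0 to Q*: (1/2)(16.5)(194 - 29) = 1361.25.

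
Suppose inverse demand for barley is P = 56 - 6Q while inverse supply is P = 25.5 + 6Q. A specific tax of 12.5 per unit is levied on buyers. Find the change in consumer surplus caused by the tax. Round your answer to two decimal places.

-12.63

Pre-tax equilibrium: 56 - 6Q = 25.5 + 6Q gives Q* = 2.5417, P* = 40.75.
A tax on buyers shifts demand down by 12.5: (56 - 12.5) - 6Q = 25.5 + 6Q, so Q_t = 1.5. Buyers pay P_b = 47; sellers receive P_s = P_b - 12.5 = 34.5.
Consumers lose the trapezoid between P* and P_b out to Q_t plus the triangle from Q_t to Q*: change in CS = 6.75 - 19.3802 = -12.6302.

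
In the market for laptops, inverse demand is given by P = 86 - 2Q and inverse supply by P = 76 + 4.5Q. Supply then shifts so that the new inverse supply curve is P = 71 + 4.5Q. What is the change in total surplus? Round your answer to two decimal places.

9.62

Initial equilibrium: Q_0 = 1.5385, P_0 = 82.9231; CS_0 = (1/2)(1.5385)(3.0769) = 2.3669, PS_0 = (1/2)(1.5385)(6.9231) = 5.3254.
New equilibrium: 86 - 2Q = 71 + 4.5Q gives Q_1 = 2.3077, P_1 = 81.3846; CS_1 = 5.3254, PS_1 = 11.9822.
Change in total surplus = (5.3254 + 11.9822) - (2.3669 + 5.3254) = 9.6154.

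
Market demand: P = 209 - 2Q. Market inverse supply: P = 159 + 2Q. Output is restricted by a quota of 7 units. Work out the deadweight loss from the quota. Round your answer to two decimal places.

60.50

Without the quota, 209 - 2Q = 159 + 2Q gives Q* = 12.5.
At Q = 7 the demand price is 209 - 2(7) = 195 and the supply price is 159 + 2(7) = 173.
DWL = (1/2)(gap between curves at 7) x (Q* - 7) = (1/2)(22)(5.5) = 60.5.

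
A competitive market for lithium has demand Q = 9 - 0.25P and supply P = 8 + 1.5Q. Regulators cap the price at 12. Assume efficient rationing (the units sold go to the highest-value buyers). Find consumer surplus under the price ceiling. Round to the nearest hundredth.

Rewriting demand in inverse form: P = 36 - 4Q.
Free-market equilibrium: 36 - 4Q = 8 + 1.5Q gives Q* = 5.0909, P* = 15.6364.
At the ceiling price 12, quantity supplied is (12 - 8)/1.5 = 2.6667; supply is the short side, so Q = 2.6667 trades at P = 12.
The demand price at Q = 2.6667 is 25.3333. CS is the trapezoid between demand and 12 over [0, 2.6667]: (1/2)[(36 - 12) + (25.3333 - 12)](2.6667) = 49.7778.

49.78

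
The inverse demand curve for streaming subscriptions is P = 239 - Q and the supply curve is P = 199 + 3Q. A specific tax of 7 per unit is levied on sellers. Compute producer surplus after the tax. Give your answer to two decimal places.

Without the tax, 239 - Q = 199 + 3Q so Q* = 10 and P* = 229.
With the tax, sellers need 7 more per unit: 239 - Q = 199 + 3Q + 7, so Q_t = 8.25. Buyers pay P_b = 230.75; sellers receive P_s = P_b - 7 = 223.75.
PS = (1/2)(Q_t)(P_s - 199) = (1/2)(8.25)(24.75) = 102.0938.

102.09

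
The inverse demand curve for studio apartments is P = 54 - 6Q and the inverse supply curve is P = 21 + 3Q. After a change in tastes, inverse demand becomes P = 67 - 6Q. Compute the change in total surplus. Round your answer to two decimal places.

57.06

Initial equilibrium: Q_0 = 3.6667, P_0 = 32; CS_0 = (1/2)(3.6667)(22) = 40.3333, PS_0 = (1/2)(3.6667)(11) = 20.1667.
New equilibrium: 67 - 6Q = 21 + 3Q gives Q_1 = 5.1111, P_1 = 36.3333; CS_1 = 78.3704, PS_1 = 39.1852.
Change in total surplus = (78.3704 + 39.1852) - (40.3333 + 20.1667) = 57.0556.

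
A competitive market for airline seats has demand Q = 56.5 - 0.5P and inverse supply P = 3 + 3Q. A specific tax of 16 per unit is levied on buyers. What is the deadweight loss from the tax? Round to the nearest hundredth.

25.60

Rewriting demand in inverse form: P = 113 - 2Q.
Pre-tax equilibrium: 113 - 2Q = 3 + 3Q gives Q* = 22, P* = 69.
A tax on buyers shifts demand down by 16: (113 - 16) - 2Q = 3 + 3Q, so Q_t = 18.8. Buyers pay P_b = 75.4; sellers receive P_s = P_b - 16 = 59.4.
The welfare triangle lost has base Q* - Q_t = 3.2 and height t = 16, so DWL = (1/2)(3.2)(16) = 25.6.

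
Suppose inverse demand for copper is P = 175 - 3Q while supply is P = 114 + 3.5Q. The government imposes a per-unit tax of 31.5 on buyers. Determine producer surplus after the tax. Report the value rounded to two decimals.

36.05

Without the tax, 175 - 3Q = 114 + 3.5Q so Q* = 9.3846 and P* = 146.8462.
A tax on buyers shifts demand down by 31.5: (175 - 31.5) - 3Q = 114 + 3.5Q, so Q_t = 4.5385. Buyers pay P_b = 161.3846; sellers receive P_s = P_b - 31.5 = 129.8846.
PS = (1/2)(Q_t)(P_s - 114) = (1/2)(4.5385)(15.8846) = 36.0459.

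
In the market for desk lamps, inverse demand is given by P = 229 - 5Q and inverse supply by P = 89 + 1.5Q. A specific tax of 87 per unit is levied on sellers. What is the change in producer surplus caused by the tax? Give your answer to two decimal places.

-298.07

Without the tax, 229 - 5Q = 89 + 1.5Q so Q* = 21.5385 and P* = 121.3077.
A tax on sellers shifts supply up by 87: 229 - 5Q = 89 + 1.5Q + 87, so Q_t = 8.1538. Buyers pay P_b = 188.2308; sellers receive P_s = P_b - 87 = 101.2308.
Producers lose the trapezoid between P_s and P* out to Q_t plus the triangle from Q_t to Q*: change in PS = 49.8639 - 347.929 = -298.0651.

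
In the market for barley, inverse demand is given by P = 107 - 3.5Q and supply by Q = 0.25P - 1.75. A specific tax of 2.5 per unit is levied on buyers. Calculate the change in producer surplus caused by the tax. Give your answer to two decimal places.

-17.56

Rewriting supply in inverse form: P = 7 + 4Q.
Without the tax, 107 - 3.5Q = 7 + 4Q so Q* = 13.3333 and P* = 60.3333.
A tax on buyers shifts demand down by 2.5: (107 - 2.5) - 3.5Q = 7 + 4Q, so Q_t = 13. Buyers pay P_b = 61.5; sellers receive P_s = P_b - 2.5 = 59.
PS falls from (1/2)(13.3333)(53.3333) = 355.5556 to (1/2)(13)(52) = 338, a change of -17.5556.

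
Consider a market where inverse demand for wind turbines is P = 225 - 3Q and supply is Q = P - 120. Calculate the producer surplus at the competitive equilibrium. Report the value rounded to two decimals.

344.53

Rewriting supply in inverse form: P = 120 + Q.
Setting demand equal to supply, 105 = 4Q, so Q* = 26.25 and P* = 146.25.
PS is the area between P* and the supply curve from 0 to Q*: (1/2)(26.25)(26.25) = 344.5312.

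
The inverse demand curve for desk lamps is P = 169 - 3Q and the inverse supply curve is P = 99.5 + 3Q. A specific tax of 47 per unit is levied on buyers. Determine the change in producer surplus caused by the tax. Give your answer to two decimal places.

-180.17

Pre-tax equilibrium: 169 - 3Q = 99.5 + 3Q gives Q* = 11.5833, P* = 134.25.
A tax on buyers shifts demand down by 47: (169 - 47) - 3Q = 99.5 + 3Q, so Q_t = 3.75. Buyers pay P_b = 157.75; sellers receive P_s = P_b - 47 = 110.75.
Producers lose the trapezoid between P_s and P* out to Q_t plus the triangle from Q_t to Q*: change in PS = 21.0938 - 201.2604 = -180.1667.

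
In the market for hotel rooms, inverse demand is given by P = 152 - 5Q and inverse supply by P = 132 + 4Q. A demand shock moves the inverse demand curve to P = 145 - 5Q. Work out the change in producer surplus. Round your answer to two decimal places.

Initial equilibrium: Q_0 = 2.2222, P_0 = 140.8889; CS_0 = (1/2)(2.2222)(11.1111) = 12.3457, PS_0 = (1/2)(2.2222)(8.8889) = 9.8765.
New equilibrium: 145 - 5Q = 132 + 4Q gives Q_1 = 1.4444, P_1 = 137.7778; CS_1 = 5.216, PS_1 = 4.1728.
Change in producer surplus = 4.1728 - 9.8765 = -5.7037.

-5.70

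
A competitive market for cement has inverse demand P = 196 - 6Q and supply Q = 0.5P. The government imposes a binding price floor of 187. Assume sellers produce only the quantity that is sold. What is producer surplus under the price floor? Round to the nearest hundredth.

Rewriting supply in inverse form: P = 2Q.
Without the control, 196 - 6Q = 2Q so Q* = 24.5 and P* = 49.
At P = 187, buyers demand (196 - 187)/6 = 1.5 while sellers would supply more, so the quantity traded is 1.5 at price 187.
The supply price at Q = 1.5 is 3. PS is the trapezoid between 187 and supply over [0, 1.5]: (1/2)[(187 - 0) + (187 - 3)](1.5) = 278.25.

278.25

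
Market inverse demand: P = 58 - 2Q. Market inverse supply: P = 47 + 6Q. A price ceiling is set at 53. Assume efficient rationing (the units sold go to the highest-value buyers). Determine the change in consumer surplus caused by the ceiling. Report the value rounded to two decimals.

2.11

Without the control, 58 - 2Q = 47 + 6Q so Q* = 1.375 and P* = 55.25.
At P = 53, sellers supply (53 - 47)/6 = 1 while buyers want more, so the quantity traded is 1 at price 53.
CS goes from (1/2)(1.375)(2.75) = 1.8906 to 4 (computed as (58 - 53)(1) - (1/2)(2)(1)^2), a change of 2.1094.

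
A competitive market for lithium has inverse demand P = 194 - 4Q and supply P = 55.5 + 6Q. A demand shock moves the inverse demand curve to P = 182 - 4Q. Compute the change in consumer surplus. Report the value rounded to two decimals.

Initial equilibrium: Q_0 = 13.85, P_0 = 138.6; CS_0 = (1/2)(13.85)(55.4) = 383.645, PS_0 = (1/2)(13.85)(83.1) = 575.4675.
New equilibrium: 182 - 4Q = 55.5 + 6Q gives Q_1 = 12.65, P_1 = 131.4; CS_1 = 320.045, PS_1 = 480.0675.
Change in consumer surplus = 320.045 - 383.645 = -63.6.

-63.60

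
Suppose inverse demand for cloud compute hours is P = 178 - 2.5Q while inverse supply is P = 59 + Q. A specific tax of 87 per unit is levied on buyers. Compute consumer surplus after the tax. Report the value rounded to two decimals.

Pre-tax equilibrium: 178 - 2.5Q = 59 + Q gives Q* = 34, P* = 93.
With the tax, buyers' net willingness to pay falls by 87: (178 - 87) - 2.5Q = 59 + Q, so Q_t = 9.1429. Buyers pay P_b = 155.1429; sellers receive P_s = P_b - 87 = 68.1429.
CS = (1/2)(Q_t)(178 - P_b) = (1/2)(9.1429)(22.8571) = 104.4898.

104.49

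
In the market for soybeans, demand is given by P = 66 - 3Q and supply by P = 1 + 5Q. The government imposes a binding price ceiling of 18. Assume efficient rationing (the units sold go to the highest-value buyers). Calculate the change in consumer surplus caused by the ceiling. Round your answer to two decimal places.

46.84

Free-market equilibrium: 66 - 3Q = 1 + 5Q gives Q* = 8.125, P* = 41.625.
At the ceiling price 18, quantity supplied is (18 - 1)/5 = 3.4; supply is the short side, so Q = 3.4 trades at P = 18.
CS goes from (1/2)(8.125)(24.375) = 99.0234 to 145.86 (computed as (66 - 18)(3.4) - (1/2)(3)(3.4)^2), a change of 46.8366.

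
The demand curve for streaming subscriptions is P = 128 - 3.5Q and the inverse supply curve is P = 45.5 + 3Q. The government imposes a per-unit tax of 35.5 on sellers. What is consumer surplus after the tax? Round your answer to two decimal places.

Pre-tax equilibrium: 128 - 3.5Q = 45.5 + 3Q gives Q* = 12.6923, P* = 83.5769.
A tax on sellers shifts supply up by 35.5: 128 - 3.5Q = 45.5 + 3Q + 35.5, so Q_t = 7.2308. Buyers pay P_b = 102.6923; sellers receive P_s = P_b - 35.5 = 67.1923.
Consumer surplus is the triangle under demand above P_b: (1/2)(7.2308)(128 - 102.6923) = 91.497.

91.50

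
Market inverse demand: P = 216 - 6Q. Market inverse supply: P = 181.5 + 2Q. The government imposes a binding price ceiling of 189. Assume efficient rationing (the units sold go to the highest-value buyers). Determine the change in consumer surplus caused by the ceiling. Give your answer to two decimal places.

3.27

Without the control, 216 - 6Q = 181.5 + 2Q so Q* = 4.3125 and P* = 190.125.
At the ceiling price 189, quantity supplied is (189 - 181.5)/2 = 3.75; supply is the short side, so Q = 3.75 trades at P = 189.
CS goes from (1/2)(4.3125)(25.875) = 55.793 to 59.0625 (computed as (216 - 189)(3.75) - (1/2)(6)(3.75)^2), a change of 3.2695.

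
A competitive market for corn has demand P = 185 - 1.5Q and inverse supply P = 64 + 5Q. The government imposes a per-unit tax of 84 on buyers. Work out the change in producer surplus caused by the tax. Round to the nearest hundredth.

-785.33

Without the tax, 185 - 1.5Q = 64 + 5Q so Q* = 18.6154 and P* = 157.0769.
A tax on buyers shifts demand down by 84: (185 - 84) - 1.5Q = 64 + 5Q, so Q_t = 5.6923. Buyers pay P_b = 176.4615; sellers receive P_s = P_b - 84 = 92.4615.
PS falls from (1/2)(18.6154)(93.0769) = 866.3314 to (1/2)(5.6923)(28.4615) = 81.0059, a change of -785.3254.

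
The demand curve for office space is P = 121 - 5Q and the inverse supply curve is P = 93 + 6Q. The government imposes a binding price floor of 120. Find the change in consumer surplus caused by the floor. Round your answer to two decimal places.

-16.10

Free-market equilibrium: 121 - 5Q = 93 + 6Q gives Q* = 2.5455, P* = 108.2727.
At P = 120, buyers demand (121 - 120)/5 = 0.2 while sellers would supply more, so the quantity traded is 0.2 at price 120.
CS goes from (1/2)(2.5455)(12.7273) = 16.1983 to 0.1 (computed as (121 - 120)(0.2) - (1/2)(5)(0.2)^2), a change of -16.0983.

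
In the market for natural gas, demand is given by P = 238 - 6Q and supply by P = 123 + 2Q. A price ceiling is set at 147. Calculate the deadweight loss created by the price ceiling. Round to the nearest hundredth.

Without the control, 238 - 6Q = 123 + 2Q so Q* = 14.375 and P* = 151.75.
At the ceiling price 147, quantity supplied is (147 - 123)/2 = 12; supply is the short side, so Q = 12 trades at P = 147.
The lost-trades triangle has base Q* - 12 = 2.375 and height equal to the gap between the curves at Q = 12, which is 166 - 147 = 19. DWL = (1/2)(2.375)(19) = 22.5625.

22.56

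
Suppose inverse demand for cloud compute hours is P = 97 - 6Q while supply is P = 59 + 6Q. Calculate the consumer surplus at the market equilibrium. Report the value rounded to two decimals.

30.08

Equilibrium: 97 - 6Q = 59 + 6Q, so Q* = 3.1667 and P* = 78.
Consumer surplus is the triangle under demand above P*: (1/2)(3.1667)(97 - 78) = (1/2)(3.1667)(19) = 30.0833.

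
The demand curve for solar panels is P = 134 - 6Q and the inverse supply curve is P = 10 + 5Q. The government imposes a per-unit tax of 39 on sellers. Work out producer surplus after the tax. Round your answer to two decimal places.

Without the tax, 134 - 6Q = 10 + 5Q so Q* = 11.2727 and P* = 66.3636.
With the tax, sellers need 39 more per unit: 134 - 6Q = 10 + 5Q + 39, so Q_t = 7.7273. Buyers pay P_b = 87.6364; sellers receive P_s = P_b - 39 = 48.6364.
PS = (1/2)(Q_t)(P_s - 10) = (1/2)(7.7273)(38.6364) = 149.2769.

149.28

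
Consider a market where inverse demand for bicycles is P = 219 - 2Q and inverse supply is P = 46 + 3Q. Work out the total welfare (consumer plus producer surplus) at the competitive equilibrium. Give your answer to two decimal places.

2992.90

Equilibrium: 219 - 2Q = 46 + 3Q, so Q* = 34.6 and P* = 149.8.
Total surplus is the full triangle between the curves from 0 to Q*: (1/2)(34.6)(219 - 46) = 2992.9.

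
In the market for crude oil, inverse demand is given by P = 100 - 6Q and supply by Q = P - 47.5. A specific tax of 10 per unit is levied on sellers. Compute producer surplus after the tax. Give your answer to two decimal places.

18.43

Rewriting supply in inverse form: P = 47.5 + Q.
Pre-tax equilibrium: 100 - 6Q = 47.5 + Q gives Q* = 7.5, P* = 55.
With the tax, sellers need 10 more per unit: 100 - 6Q = 47.5 + Q + 10, so Q_t = 6.0714. Buyers pay P_b = 63.5714; sellers receive P_s = P_b - 10 = 53.5714.
Producer surplus is the triangle above supply below P_s: (1/2)(6.0714)(53.5714 - 47.5) = 18.4311.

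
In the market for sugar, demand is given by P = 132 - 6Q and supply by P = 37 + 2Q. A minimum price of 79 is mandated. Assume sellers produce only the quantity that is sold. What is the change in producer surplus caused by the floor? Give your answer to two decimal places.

Free-market equilibrium: 132 - 6Q = 37 + 2Q gives Q* = 11.875, P* = 60.75.
At the floor price 79, quantity demanded is (132 - 79)/6 = 8.8333; demand is the short side, so Q = 8.8333 trades at P = 79.
PS goes from (1/2)(11.875)(23.75) = 141.0156 to 292.9722 (computed as (79 - 37)(8.8333) - (1/2)(2)(8.8333)^2), a change of 151.9566.

151.96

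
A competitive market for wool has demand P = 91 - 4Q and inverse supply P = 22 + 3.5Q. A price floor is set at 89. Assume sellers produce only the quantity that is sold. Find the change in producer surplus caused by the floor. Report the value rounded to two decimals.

-115.06

Free-market equilibrium: 91 - 4Q = 22 + 3.5Q gives Q* = 9.2, P* = 54.2.
At the floor price 89, quantity demanded is (91 - 89)/4 = 0.5; demand is the short side, so Q = 0.5 trades at P = 89.
PS goes from (1/2)(9.2)(32.2) = 148.12 to 33.0625 (computed as (89 - 22)(0.5) - (1/2)(3.5)(0.5)^2), a change of -115.0575.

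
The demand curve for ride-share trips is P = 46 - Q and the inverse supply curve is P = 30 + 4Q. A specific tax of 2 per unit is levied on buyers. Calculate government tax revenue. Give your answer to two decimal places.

Without the tax, 46 - Q = 30 + 4Q so Q* = 3.2 and P* = 42.8.
With the tax, buyers' net willingness to pay falls by 2: (46 - 2) - Q = 30 + 4Q, so Q_t = 2.8. Buyers pay P_b = 43.2; sellers receive P_s = P_b - 2 = 41.2.
Revenue is the tax times quantity traded: 2 x 2.8 = 5.6.

5.60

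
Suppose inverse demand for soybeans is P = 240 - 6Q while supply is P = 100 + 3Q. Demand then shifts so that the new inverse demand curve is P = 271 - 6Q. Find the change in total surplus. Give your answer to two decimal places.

Initial equilibrium: Q_0 = 15.5556, P_0 = 146.6667; CS_0 = (1/2)(15.5556)(93.3333) = 725.9259, PS_0 = (1/2)(15.5556)(46.6667) = 362.963.
New equilibrium: 271 - 6Q = 100 + 3Q gives Q_1 = 19, P_1 = 157; CS_1 = 1083, PS_1 = 541.5.
Change in total surplus = (1083 + 541.5) - (725.9259 + 362.963) = 535.6111.

535.61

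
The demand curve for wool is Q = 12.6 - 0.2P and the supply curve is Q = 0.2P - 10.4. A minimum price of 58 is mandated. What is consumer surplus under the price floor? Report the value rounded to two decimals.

Rewriting demand in inverse form: P = 63 - 5Q.
Rewriting supply in inverse form: P = 52 + 5Q.
Free-market equilibrium: 63 - 5Q = 52 + 5Q gives Q* = 1.1, P* = 57.5.
At P = 58, buyers demand (63 - 58)/5 = 1 while sellers would supply more, so the quantity traded is 1 at price 58.
CS is the triangle under demand above 58: (1/2)(1)(63 - 58) = 2.5.

2.50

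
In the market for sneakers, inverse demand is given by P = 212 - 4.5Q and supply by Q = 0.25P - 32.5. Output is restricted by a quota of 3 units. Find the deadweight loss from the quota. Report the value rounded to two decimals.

187.78

Rewriting supply in inverse form: P = 130 + 4Q.
Without the quota, 212 - 4.5Q = 130 + 4Q gives Q* = 9.6471.
At Q = 3 the demand price is 212 - 4.5(3) = 198.5 and the supply price is 130 + 4(3) = 142.
Deadweight loss is the triangle between the curves from 3 to 9.6471: (1/2)(198.5 - 142)(9.6471 - 3) = 187.7794.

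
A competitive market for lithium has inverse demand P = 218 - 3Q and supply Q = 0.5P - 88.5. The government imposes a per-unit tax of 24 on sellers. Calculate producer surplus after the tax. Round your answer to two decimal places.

11.56

Rewriting supply in inverse form: P = 177 + 2Q.
Pre-tax equilibrium: 218 - 3Q = 177 + 2Q gives Q* = 8.2, P* = 193.4.
With the tax, sellers need 24 more per unit: 218 - 3Q = 177 + 2Q + 24, so Q_t = 3.4. Buyers pay P_b = 207.8; sellers receive P_s = P_b - 24 = 183.8.
PS = (1/2)(Q_t)(P_s - 177) = (1/2)(3.4)(6.8) = 11.56.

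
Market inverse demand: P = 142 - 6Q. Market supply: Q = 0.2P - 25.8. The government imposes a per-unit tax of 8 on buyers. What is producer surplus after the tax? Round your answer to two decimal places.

Rewriting supply in inverse form: P = 129 + 5Q.
Without the tax, 142 - 6Q = 129 + 5Q so Q* = 1.1818 and P* = 134.9091.
With the tax, buyers' net willingness to pay falls by 8: (142 - 8) - 6Q = 129 + 5Q, so Q_t = 0.4545. Buyers pay P_b = 139.2727; sellers receive P_s = P_b - 8 = 131.2727.
PS = (1/2)(Q_t)(P_s - 129) = (1/2)(0.4545)(2.2727) = 0.5165.

0.52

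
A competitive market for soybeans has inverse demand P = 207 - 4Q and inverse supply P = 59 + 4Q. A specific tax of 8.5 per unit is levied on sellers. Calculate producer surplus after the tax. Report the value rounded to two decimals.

Without the tax, 207 - 4Q = 59 + 4Q so Q* = 18.5 and P* = 133.
A tax on sellers shifts supply up by 8.5: 207 - 4Q = 59 + 4Q + 8.5, so Q_t = 17.4375. Buyers pay P_b = 137.25; sellers receive P_s = P_b - 8.5 = 128.75.
Producer surplus is the triangle above supply below P_s: (1/2)(17.4375)(128.75 - 59) = 608.1328.

608.13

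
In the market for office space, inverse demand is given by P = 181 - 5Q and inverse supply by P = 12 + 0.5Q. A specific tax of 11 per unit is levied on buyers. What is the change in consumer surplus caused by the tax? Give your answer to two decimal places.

Without the tax, 181 - 5Q = 12 + 0.5Q so Q* = 30.7273 and P* = 27.3636.
A tax on buyers shifts demand down by 11: (181 - 11) - 5Q = 12 + 0.5Q, so Q_t = 28.7273. Buyers pay P_b = 37.3636; sellers receive P_s = P_b - 11 = 26.3636.
Consumers lose the trapezoid between P* and P_b out to Q_t plus the triangle from Q_t to Q*: change in CS = 2063.1405 - 2360.4132 = -297.2727.

-297.27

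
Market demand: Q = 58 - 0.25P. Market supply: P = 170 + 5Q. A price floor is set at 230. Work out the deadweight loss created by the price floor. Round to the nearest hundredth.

183.68

Rewriting demand in inverse form: P = 232 - 4Q.
Without the control, 232 - 4Q = 170 + 5Q so Q* = 6.8889 and P* = 204.4444.
At P = 230, buyers demand (232 - 230)/4 = 0.5 while sellers would supply more, so the quantity traded is 0.5 at price 230.
The lost-trades triangle has base Q* - 0.5 = 6.3889 and height equal to the gap between the curves at Q = 0.5, which is 230 - 172.5 = 57.5. DWL = (1/2)(6.3889)(57.5) = 183.6806.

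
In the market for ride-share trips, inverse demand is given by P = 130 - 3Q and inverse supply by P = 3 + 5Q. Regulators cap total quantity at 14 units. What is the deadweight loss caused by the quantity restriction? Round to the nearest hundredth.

Without the quota, 130 - 3Q = 3 + 5Q gives Q* = 15.875.
At Q = 14 the demand price is 130 - 3(14) = 88 and the supply price is 3 + 5(14) = 73.
DWL = (1/2)(gap between curves at 14) x (Q* - 14) = (1/2)(15)(1.875) = 14.0625.

14.06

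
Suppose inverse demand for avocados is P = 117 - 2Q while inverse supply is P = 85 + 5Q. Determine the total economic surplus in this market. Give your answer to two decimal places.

73.14

Setting demand equal to supply, 32 = 7Q, so Q* = 4.5714 and P* = 107.8571.
CS = (1/2)(4.5714)(9.1429) = 20.898 and PS = (1/2)(4.5714)(22.8571) = 52.2449, so total surplus = 73.1429.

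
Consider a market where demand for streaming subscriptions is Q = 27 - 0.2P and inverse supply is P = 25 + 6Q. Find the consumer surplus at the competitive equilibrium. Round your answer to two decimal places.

250.00

Rewriting demand in inverse form: P = 135 - 5Q.
Equilibrium: 135 - 5Q = 25 + 6Q, so Q* = 10 and P* = 85.
CS is the area between the demand curve and P* from 0 to Q*: (1/2)(10)(50) = 250.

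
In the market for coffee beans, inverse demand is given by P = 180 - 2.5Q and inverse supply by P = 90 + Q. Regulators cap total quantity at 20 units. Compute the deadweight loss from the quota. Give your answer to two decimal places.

57.14

Unrestricted equilibrium: Q* = (180 - 90)/(2.5 + 1) = 25.7143.
At Q = 20 the demand price is 180 - 2.5(20) = 130 and the supply price is 90 + (20) = 110.
Deadweight loss is the triangle between the curves from 20 to 25.7143: (1/2)(130 - 110)(25.7143 - 20) = 57.1429.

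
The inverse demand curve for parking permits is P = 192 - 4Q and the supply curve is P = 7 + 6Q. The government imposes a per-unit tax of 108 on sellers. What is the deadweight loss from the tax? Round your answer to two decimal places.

Without the tax, 192 - 4Q = 7 + 6Q so Q* = 18.5 and P* = 118.
With the tax, sellers need 108 more per unit: 192 - 4Q = 7 + 6Q + 108, so Q_t = 7.7. Buyers pay P_b = 161.2; sellers receive P_s = P_b - 108 = 53.2.
Deadweight loss is the triangle between the curves from Q_t to Q*: (1/2)(18.5 - 7.7)(108) = 583.2.

583.20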